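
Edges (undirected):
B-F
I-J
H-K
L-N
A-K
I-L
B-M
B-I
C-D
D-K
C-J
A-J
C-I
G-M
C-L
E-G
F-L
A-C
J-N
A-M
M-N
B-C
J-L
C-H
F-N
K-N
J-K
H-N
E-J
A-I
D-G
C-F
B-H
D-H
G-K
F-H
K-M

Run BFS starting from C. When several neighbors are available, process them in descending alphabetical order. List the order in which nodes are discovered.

Visit C; enqueue L, J, I, H, F, D, B, A → queue [L, J, I, H, F, D, B, A]
Visit L; enqueue N → queue [J, I, H, F, D, B, A, N]
Visit J; enqueue K, E → queue [I, H, F, D, B, A, N, K, E]
Visit I → queue [H, F, D, B, A, N, K, E]
Visit H → queue [F, D, B, A, N, K, E]
Visit F → queue [D, B, A, N, K, E]
Visit D; enqueue G → queue [B, A, N, K, E, G]
Visit B; enqueue M → queue [A, N, K, E, G, M]
Visit A → queue [N, K, E, G, M]
Visit N → queue [K, E, G, M]
Visit K → queue [E, G, M]
Visit E → queue [G, M]
Visit G → queue [M]
Visit M → queue []

C, L, J, I, H, F, D, B, A, N, K, E, G, M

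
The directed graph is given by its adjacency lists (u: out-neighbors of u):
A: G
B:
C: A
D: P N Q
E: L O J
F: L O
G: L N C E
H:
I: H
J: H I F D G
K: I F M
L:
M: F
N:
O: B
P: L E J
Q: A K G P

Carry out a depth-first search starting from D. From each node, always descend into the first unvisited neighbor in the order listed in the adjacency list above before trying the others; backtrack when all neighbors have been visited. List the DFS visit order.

Visit D
D → P
P → L
P → E
E → O
O → B
E → J
J → H
J → I
J → F
J → G
G → N
G → C
C → A
D → Q
Q → K
K → M

D, P, L, E, O, B, J, H, I, F, G, N, C, A, Q, K, M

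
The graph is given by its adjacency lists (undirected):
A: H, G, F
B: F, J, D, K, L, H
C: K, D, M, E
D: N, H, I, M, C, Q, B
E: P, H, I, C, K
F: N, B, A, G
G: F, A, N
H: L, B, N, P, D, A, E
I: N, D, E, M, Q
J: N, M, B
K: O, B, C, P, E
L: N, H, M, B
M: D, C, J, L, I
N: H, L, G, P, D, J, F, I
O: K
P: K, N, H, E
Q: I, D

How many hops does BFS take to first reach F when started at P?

Level 0: P
Level 1: E, H, K, N
Level 2: A, B, C, D, F, G, I, J, L, O
Level 3: M, Q
F first appears at level 2.

2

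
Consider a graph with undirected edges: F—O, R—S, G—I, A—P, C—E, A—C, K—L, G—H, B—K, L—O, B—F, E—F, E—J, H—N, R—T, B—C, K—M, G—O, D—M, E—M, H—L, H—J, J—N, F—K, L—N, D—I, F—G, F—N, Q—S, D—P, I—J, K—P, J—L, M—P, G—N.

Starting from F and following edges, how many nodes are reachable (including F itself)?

BFS from F visits: F, O, N, K, G, E, B, L, J, H, P, M, I, C, D, A
Reachable nodes: 16 of 20 total.

16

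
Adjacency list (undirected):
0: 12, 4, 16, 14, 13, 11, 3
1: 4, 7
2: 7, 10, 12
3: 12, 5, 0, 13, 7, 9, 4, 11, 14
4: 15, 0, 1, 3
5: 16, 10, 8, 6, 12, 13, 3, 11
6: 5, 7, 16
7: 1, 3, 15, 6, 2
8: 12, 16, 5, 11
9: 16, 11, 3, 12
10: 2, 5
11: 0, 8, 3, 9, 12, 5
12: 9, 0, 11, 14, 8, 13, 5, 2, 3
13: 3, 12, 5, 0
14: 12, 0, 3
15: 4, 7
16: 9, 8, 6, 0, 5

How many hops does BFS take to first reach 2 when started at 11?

2

Level 0: 11
Level 1: 0, 3, 5, 8, 9, 12
Level 2: 2, 4, 6, 7, 10, 13, 14, 16
Level 3: 1, 15
2 first appears at level 2.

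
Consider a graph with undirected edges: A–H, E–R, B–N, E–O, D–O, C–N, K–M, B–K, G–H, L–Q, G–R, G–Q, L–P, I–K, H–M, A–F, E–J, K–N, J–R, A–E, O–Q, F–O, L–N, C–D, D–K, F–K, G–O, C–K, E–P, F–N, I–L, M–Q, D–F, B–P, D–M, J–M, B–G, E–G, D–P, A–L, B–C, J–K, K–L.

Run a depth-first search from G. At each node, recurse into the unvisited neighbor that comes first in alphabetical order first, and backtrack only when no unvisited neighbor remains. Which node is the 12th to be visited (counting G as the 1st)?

Visit G
G → B
B → C
C → D
D → F
F → A
A → E
E → J
J → K
K → I
I → L
L → N
L → P
L → Q
Q → M
M → H
Q → O
J → R

Visit order: G, B, C, D, F, A, E, J, K, I, L, N, P, Q, M, H, O, R

N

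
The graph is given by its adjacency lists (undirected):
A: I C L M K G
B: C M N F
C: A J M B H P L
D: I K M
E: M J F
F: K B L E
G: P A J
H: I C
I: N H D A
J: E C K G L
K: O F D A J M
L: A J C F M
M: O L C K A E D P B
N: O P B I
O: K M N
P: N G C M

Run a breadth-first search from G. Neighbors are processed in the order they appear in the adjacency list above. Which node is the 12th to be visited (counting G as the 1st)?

O

Visit G; enqueue P, A, J → queue [P, A, J]
Visit P; enqueue N, C, M → queue [A, J, N, C, M]
Visit A; enqueue I, L, K → queue [J, N, C, M, I, L, K]
Visit J; enqueue E → queue [N, C, M, I, L, K, E]
Visit N; enqueue O, B → queue [C, M, I, L, K, E, O, B]
Visit C; enqueue H → queue [M, I, L, K, E, O, B, H]
Visit M; enqueue D → queue [I, L, K, E, O, B, H, D]
Visit I → queue [L, K, E, O, B, H, D]
Visit L; enqueue F → queue [K, E, O, B, H, D, F]
Visit K → queue [E, O, B, H, D, F]
Visit E → queue [O, B, H, D, F]
Visit O → queue [B, H, D, F]
Visit B → queue [H, D, F]
Visit H → queue [D, F]
Visit D → queue [F]
Visit F → queue []

Visit order: G, P, A, J, N, C, M, I, L, K, E, O, B, H, D, F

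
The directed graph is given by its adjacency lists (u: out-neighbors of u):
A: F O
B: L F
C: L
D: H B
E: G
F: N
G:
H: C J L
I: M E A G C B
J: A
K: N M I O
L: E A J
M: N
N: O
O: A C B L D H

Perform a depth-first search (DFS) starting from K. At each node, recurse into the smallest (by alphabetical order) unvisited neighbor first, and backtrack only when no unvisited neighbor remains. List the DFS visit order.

Visit K
K → I
I → A
A → F
F → N
N → O
O → B
B → L
L → E
E → G
L → J
O → C
O → D
D → H
I → M

K -> I -> A -> F -> N -> O -> B -> L -> E -> G -> J -> C -> D -> H -> M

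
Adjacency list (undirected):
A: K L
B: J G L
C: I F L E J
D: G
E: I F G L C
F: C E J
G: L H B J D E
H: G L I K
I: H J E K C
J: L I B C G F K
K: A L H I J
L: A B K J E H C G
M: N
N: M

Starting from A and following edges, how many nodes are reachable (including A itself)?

BFS from A visits: A, K, L, H, I, J, B, E, C, G, F, D
Reachable nodes: 12 of 14 total.

12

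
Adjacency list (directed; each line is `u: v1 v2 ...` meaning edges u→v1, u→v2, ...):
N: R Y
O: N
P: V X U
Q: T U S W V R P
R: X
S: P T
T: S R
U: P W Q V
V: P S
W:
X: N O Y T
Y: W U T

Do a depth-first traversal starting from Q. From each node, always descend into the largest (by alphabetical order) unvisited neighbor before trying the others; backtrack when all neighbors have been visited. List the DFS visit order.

Q -> W -> V -> S -> T -> R -> X -> Y -> U -> P -> O -> N

Visit Q
Q → W
Q → V
V → S
S → T
T → R
R → X
X → Y
Y → U
U → P
X → O
O → N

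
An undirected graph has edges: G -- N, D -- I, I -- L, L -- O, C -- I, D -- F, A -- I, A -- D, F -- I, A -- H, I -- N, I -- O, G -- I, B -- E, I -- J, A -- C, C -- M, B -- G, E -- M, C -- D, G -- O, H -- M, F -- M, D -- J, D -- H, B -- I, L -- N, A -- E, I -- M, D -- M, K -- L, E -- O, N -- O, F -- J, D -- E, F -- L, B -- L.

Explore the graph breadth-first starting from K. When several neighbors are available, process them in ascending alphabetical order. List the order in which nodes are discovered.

K, L, B, F, I, N, O, E, G, D, J, M, A, C, H

Visit K; enqueue L → queue [L]
Visit L; enqueue B, F, I, N, O → queue [B, F, I, N, O]
Visit B; enqueue E, G → queue [F, I, N, O, E, G]
Visit F; enqueue D, J, M → queue [I, N, O, E, G, D, J, M]
Visit I; enqueue A, C → queue [N, O, E, G, D, J, M, A, C]
Visit N → queue [O, E, G, D, J, M, A, C]
Visit O → queue [E, G, D, J, M, A, C]
Visit E → queue [G, D, J, M, A, C]
Visit G → queue [D, J, M, A, C]
Visit D; enqueue H → queue [J, M, A, C, H]
Visit J → queue [M, A, C, H]
Visit M → queue [A, C, H]
Visit A → queue [C, H]
Visit C → queue [H]
Visit H → queue []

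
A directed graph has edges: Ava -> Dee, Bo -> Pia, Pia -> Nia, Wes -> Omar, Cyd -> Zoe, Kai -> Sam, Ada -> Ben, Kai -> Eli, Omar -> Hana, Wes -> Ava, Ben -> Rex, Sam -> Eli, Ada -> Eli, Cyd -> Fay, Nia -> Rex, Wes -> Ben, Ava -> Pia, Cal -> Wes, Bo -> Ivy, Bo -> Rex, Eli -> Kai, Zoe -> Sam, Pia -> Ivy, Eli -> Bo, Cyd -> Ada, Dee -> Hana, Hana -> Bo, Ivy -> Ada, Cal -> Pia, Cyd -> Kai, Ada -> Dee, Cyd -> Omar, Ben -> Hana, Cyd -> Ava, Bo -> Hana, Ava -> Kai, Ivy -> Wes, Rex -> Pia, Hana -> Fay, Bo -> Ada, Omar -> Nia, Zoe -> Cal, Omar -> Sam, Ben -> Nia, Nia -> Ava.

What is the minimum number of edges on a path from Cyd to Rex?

3

Level 0: Cyd
Level 1: Ada, Ava, Fay, Kai, Omar, Zoe
Level 2: Ben, Cal, Dee, Eli, Hana, Nia, Pia, Sam
Level 3: Bo, Ivy, Rex, Wes
Rex first appears at level 3.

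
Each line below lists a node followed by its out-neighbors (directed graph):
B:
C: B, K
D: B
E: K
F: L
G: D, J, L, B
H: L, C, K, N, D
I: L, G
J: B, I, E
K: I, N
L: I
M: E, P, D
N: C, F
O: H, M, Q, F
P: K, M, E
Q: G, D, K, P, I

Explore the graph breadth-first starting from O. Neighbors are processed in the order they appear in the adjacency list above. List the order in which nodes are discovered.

Visit O; enqueue H, M, Q, F → queue [H, M, Q, F]
Visit H; enqueue L, C, K, N, D → queue [M, Q, F, L, C, K, N, D]
Visit M; enqueue E, P → queue [Q, F, L, C, K, N, D, E, P]
Visit Q; enqueue G, I → queue [F, L, C, K, N, D, E, P, G, I]
Visit F → queue [L, C, K, N, D, E, P, G, I]
Visit L → queue [C, K, N, D, E, P, G, I]
Visit C; enqueue B → queue [K, N, D, E, P, G, I, B]
Visit K → queue [N, D, E, P, G, I, B]
Visit N → queue [D, E, P, G, I, B]
Visit D → queue [E, P, G, I, B]
Visit E → queue [P, G, I, B]
Visit P → queue [G, I, B]
Visit G; enqueue J → queue [I, B, J]
Visit I → queue [B, J]
Visit B → queue [J]
Visit J → queue []

O H M Q F L C K N D E P G I B J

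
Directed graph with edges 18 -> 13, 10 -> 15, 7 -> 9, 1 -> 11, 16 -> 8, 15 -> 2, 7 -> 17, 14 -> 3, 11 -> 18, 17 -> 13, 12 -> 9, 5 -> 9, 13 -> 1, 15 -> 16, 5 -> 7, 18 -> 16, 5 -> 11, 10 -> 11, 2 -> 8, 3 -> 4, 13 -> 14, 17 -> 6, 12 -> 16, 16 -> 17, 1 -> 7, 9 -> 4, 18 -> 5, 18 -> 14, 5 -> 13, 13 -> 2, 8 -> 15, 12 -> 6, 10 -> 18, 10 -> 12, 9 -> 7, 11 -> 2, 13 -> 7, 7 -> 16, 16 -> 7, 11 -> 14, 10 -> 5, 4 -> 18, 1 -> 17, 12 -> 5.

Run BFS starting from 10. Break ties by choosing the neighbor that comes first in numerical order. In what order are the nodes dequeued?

Visit 10; enqueue 5, 11, 12, 15, 18 → queue [5, 11, 12, 15, 18]
Visit 5; enqueue 7, 9, 13 → queue [11, 12, 15, 18, 7, 9, 13]
Visit 11; enqueue 2, 14 → queue [12, 15, 18, 7, 9, 13, 2, 14]
Visit 12; enqueue 6, 16 → queue [15, 18, 7, 9, 13, 2, 14, 6, 16]
Visit 15 → queue [18, 7, 9, 13, 2, 14, 6, 16]
Visit 18 → queue [7, 9, 13, 2, 14, 6, 16]
Visit 7; enqueue 17 → queue [9, 13, 2, 14, 6, 16, 17]
Visit 9; enqueue 4 → queue [13, 2, 14, 6, 16, 17, 4]
Visit 13; enqueue 1 → queue [2, 14, 6, 16, 17, 4, 1]
Visit 2; enqueue 8 → queue [14, 6, 16, 17, 4, 1, 8]
Visit 14; enqueue 3 → queue [6, 16, 17, 4, 1, 8, 3]
Visit 6 → queue [16, 17, 4, 1, 8, 3]
Visit 16 → queue [17, 4, 1, 8, 3]
Visit 17 → queue [4, 1, 8, 3]
Visit 4 → queue [1, 8, 3]
Visit 1 → queue [8, 3]
Visit 8 → queue [3]
Visit 3 → queue []

10 -> 5 -> 11 -> 12 -> 15 -> 18 -> 7 -> 9 -> 13 -> 2 -> 14 -> 6 -> 16 -> 17 -> 4 -> 1 -> 8 -> 3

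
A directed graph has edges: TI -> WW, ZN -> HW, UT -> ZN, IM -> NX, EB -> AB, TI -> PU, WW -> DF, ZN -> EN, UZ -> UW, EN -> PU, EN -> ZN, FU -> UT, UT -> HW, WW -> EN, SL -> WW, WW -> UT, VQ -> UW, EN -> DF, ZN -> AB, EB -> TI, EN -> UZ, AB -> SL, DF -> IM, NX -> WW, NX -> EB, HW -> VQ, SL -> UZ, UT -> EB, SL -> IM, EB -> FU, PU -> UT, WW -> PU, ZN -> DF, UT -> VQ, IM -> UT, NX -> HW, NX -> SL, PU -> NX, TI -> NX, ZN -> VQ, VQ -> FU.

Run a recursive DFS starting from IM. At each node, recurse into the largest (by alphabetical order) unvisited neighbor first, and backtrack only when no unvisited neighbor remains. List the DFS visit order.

IM → UT → ZN → VQ → UW → FU → HW → EN → UZ → PU → NX → WW → DF → SL → EB → TI → AB

Visit IM
IM → UT
UT → ZN
ZN → VQ
VQ → UW
VQ → FU
ZN → HW
ZN → EN
EN → UZ
EN → PU
PU → NX
NX → WW
WW → DF
NX → SL
NX → EB
EB → TI
EB → AB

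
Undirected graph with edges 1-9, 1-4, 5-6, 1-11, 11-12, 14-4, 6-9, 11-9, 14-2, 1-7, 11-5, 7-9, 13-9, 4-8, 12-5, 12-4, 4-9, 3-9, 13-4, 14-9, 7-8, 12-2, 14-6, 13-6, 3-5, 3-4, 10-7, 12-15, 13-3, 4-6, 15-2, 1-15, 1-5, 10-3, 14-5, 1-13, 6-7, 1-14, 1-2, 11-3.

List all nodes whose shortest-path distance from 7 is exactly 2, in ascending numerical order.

2, 3, 4, 5, 11, 13, 14, 15

Level 0: 7
Level 1: 1, 6, 8, 9, 10
Level 2: 2, 3, 4, 5, 11, 13, 14, 15
Level 3: 12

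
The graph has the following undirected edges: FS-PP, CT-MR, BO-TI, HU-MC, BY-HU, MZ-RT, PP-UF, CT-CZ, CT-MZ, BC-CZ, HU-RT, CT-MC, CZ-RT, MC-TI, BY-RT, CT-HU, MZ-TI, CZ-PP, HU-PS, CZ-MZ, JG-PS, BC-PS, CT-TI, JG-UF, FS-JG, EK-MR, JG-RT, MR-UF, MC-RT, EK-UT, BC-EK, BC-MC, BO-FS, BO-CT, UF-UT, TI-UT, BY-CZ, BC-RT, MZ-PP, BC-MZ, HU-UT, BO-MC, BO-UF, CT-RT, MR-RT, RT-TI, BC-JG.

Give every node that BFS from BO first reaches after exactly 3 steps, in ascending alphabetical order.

BY, EK, PS

Level 0: BO
Level 1: CT, FS, MC, TI, UF
Level 2: BC, CZ, HU, JG, MR, MZ, PP, RT, UT
Level 3: BY, EK, PS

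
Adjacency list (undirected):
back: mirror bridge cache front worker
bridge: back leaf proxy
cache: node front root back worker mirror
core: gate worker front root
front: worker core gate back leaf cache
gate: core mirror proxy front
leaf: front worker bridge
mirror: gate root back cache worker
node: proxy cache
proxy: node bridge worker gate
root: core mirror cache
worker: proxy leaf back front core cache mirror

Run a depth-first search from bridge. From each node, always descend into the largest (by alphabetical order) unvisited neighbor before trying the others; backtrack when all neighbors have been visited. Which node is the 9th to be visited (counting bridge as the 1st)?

Visit bridge
bridge → proxy
proxy → worker
worker → mirror
mirror → root
root → core
core → gate
gate → front
front → leaf
front → cache
cache → node
cache → back

Visit order: bridge, proxy, worker, mirror, root, core, gate, front, leaf, cache, node, back

leaf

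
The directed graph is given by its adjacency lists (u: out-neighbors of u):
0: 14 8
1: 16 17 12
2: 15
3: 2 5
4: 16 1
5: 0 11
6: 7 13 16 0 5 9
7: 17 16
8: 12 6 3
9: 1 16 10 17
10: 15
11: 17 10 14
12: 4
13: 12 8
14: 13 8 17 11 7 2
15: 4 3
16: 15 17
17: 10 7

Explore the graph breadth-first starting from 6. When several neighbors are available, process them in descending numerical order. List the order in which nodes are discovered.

Visit 6; enqueue 16, 13, 9, 7, 5, 0 → queue [16, 13, 9, 7, 5, 0]
Visit 16; enqueue 17, 15 → queue [13, 9, 7, 5, 0, 17, 15]
Visit 13; enqueue 12, 8 → queue [9, 7, 5, 0, 17, 15, 12, 8]
Visit 9; enqueue 10, 1 → queue [7, 5, 0, 17, 15, 12, 8, 10, 1]
Visit 7 → queue [5, 0, 17, 15, 12, 8, 10, 1]
Visit 5; enqueue 11 → queue [0, 17, 15, 12, 8, 10, 1, 11]
Visit 0; enqueue 14 → queue [17, 15, 12, 8, 10, 1, 11, 14]
Visit 17 → queue [15, 12, 8, 10, 1, 11, 14]
Visit 15; enqueue 4, 3 → queue [12, 8, 10, 1, 11, 14, 4, 3]
Visit 12 → queue [8, 10, 1, 11, 14, 4, 3]
Visit 8 → queue [10, 1, 11, 14, 4, 3]
Visit 10 → queue [1, 11, 14, 4, 3]
Visit 1 → queue [11, 14, 4, 3]
Visit 11 → queue [14, 4, 3]
Visit 14; enqueue 2 → queue [4, 3, 2]
Visit 4 → queue [3, 2]
Visit 3 → queue [2]
Visit 2 → queue []

6 -> 16 -> 13 -> 9 -> 7 -> 5 -> 0 -> 17 -> 15 -> 12 -> 8 -> 10 -> 1 -> 11 -> 14 -> 4 -> 3 -> 2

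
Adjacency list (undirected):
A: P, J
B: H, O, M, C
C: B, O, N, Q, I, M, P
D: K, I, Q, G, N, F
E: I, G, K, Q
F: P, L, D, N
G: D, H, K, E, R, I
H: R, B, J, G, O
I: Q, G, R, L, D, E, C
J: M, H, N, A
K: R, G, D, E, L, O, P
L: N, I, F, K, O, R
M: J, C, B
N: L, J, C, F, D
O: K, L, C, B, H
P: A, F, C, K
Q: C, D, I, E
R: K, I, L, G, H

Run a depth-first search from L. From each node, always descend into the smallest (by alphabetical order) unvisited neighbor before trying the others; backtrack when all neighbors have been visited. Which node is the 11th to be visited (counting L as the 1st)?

A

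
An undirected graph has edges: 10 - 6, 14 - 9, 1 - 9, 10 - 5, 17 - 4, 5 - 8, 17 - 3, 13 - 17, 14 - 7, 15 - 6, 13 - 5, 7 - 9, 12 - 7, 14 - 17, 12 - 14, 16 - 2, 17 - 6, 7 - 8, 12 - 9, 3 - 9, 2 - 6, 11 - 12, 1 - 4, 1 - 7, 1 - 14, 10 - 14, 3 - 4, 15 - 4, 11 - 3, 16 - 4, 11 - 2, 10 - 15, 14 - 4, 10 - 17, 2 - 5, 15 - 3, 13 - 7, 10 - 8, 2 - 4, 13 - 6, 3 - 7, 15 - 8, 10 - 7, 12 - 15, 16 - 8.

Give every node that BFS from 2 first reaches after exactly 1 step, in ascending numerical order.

4, 5, 6, 11, 16

Level 0: 2
Level 1: 4, 5, 6, 11, 16
Level 2: 1, 3, 8, 10, 12, 13, 14, 15, 17
Level 3: 7, 9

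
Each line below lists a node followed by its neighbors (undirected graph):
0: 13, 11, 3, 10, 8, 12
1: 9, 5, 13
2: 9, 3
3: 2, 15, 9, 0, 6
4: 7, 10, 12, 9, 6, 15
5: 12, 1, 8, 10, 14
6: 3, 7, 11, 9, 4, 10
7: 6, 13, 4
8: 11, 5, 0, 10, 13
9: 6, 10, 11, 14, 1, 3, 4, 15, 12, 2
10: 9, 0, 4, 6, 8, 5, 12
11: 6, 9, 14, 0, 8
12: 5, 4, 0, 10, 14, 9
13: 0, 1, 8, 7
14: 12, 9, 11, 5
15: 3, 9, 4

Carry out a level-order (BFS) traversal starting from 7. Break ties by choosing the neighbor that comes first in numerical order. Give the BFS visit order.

7, 4, 6, 13, 9, 10, 12, 15, 3, 11, 0, 1, 8, 2, 14, 5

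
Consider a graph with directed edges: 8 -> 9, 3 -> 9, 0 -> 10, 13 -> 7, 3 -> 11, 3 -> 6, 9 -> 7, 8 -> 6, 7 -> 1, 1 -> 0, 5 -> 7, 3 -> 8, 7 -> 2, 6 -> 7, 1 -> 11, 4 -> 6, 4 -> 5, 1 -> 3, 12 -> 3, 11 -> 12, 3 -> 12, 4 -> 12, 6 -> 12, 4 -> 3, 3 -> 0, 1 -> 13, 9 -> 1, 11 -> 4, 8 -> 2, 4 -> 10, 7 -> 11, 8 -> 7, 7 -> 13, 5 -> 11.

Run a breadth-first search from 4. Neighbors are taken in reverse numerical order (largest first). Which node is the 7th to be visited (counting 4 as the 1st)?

7

Visit 4; enqueue 12, 10, 6, 5, 3 → queue [12, 10, 6, 5, 3]
Visit 12 → queue [10, 6, 5, 3]
Visit 10 → queue [6, 5, 3]
Visit 6; enqueue 7 → queue [5, 3, 7]
Visit 5; enqueue 11 → queue [3, 7, 11]
Visit 3; enqueue 9, 8, 0 → queue [7, 11, 9, 8, 0]
Visit 7; enqueue 13, 2, 1 → queue [11, 9, 8, 0, 13, 2, 1]
Visit 11 → queue [9, 8, 0, 13, 2, 1]
Visit 9 → queue [8, 0, 13, 2, 1]
Visit 8 → queue [0, 13, 2, 1]
Visit 0 → queue [13, 2, 1]
Visit 13 → queue [2, 1]
Visit 2 → queue [1]
Visit 1 → queue []

Visit order: 4, 12, 10, 6, 5, 3, 7, 11, 9, 8, 0, 13, 2, 1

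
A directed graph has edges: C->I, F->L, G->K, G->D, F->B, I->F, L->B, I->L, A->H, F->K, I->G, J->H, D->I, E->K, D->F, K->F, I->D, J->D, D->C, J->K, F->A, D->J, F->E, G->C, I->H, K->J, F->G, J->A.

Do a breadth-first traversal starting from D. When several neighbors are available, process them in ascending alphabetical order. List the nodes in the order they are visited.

Visit D; enqueue C, F, I, J → queue [C, F, I, J]
Visit C → queue [F, I, J]
Visit F; enqueue A, B, E, G, K, L → queue [I, J, A, B, E, G, K, L]
Visit I; enqueue H → queue [J, A, B, E, G, K, L, H]
Visit J → queue [A, B, E, G, K, L, H]
Visit A → queue [B, E, G, K, L, H]
Visit B → queue [E, G, K, L, H]
Visit E → queue [G, K, L, H]
Visit G → queue [K, L, H]
Visit K → queue [L, H]
Visit L → queue [H]
Visit H → queue []

D -> C -> F -> I -> J -> A -> B -> E -> G -> K -> L -> H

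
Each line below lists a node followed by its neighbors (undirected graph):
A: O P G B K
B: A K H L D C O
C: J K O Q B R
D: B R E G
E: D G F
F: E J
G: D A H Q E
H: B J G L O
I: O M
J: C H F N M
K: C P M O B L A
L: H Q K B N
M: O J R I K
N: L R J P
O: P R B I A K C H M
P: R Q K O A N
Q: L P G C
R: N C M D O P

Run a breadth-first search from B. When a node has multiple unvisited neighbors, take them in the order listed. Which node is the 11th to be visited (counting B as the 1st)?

M

Visit B; enqueue A, K, H, L, D, C, O → queue [A, K, H, L, D, C, O]
Visit A; enqueue P, G → queue [K, H, L, D, C, O, P, G]
Visit K; enqueue M → queue [H, L, D, C, O, P, G, M]
Visit H; enqueue J → queue [L, D, C, O, P, G, M, J]
Visit L; enqueue Q, N → queue [D, C, O, P, G, M, J, Q, N]
Visit D; enqueue R, E → queue [C, O, P, G, M, J, Q, N, R, E]
Visit C → queue [O, P, G, M, J, Q, N, R, E]
Visit O; enqueue I → queue [P, G, M, J, Q, N, R, E, I]
Visit P → queue [G, M, J, Q, N, R, E, I]
Visit G → queue [M, J, Q, N, R, E, I]
Visit M → queue [J, Q, N, R, E, I]
Visit J; enqueue F → queue [Q, N, R, E, I, F]
Visit Q → queue [N, R, E, I, F]
Visit N → queue [R, E, I, F]
Visit R → queue [E, I, F]
Visit E → queue [I, F]
Visit I → queue [F]
Visit F → queue []

Visit order: B, A, K, H, L, D, C, O, P, G, M, J, Q, N, R, E, I, F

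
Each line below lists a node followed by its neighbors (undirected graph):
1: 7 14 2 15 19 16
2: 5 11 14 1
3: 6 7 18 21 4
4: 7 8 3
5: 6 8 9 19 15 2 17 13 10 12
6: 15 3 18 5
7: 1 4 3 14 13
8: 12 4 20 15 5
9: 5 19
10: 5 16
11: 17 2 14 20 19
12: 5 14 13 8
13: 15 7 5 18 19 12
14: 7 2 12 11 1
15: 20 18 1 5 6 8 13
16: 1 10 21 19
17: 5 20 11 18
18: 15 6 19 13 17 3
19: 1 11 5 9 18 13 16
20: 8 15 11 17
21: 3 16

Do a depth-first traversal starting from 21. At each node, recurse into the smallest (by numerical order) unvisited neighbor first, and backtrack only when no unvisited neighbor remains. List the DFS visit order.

21, 3, 4, 7, 1, 2, 5, 6, 15, 8, 12, 13, 18, 17, 11, 14, 19, 9, 16, 10, 20

Visit 21
21 → 3
3 → 4
4 → 7
7 → 1
1 → 2
2 → 5
5 → 6
6 → 15
15 → 8
8 → 12
12 → 13
13 → 18
18 → 17
17 → 11
11 → 14
11 → 19
19 → 9
19 → 16
16 → 10
11 → 20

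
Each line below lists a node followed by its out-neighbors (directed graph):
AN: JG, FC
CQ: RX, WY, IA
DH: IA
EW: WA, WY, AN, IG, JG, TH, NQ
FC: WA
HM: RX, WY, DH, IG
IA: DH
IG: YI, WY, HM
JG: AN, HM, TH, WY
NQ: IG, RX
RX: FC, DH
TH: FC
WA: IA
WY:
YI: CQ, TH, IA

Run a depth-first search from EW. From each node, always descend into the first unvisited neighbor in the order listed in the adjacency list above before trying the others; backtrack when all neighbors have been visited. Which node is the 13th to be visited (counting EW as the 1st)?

Visit EW
EW → WA
WA → IA
IA → DH
EW → WY
EW → AN
AN → JG
JG → HM
HM → RX
RX → FC
HM → IG
IG → YI
YI → CQ
YI → TH
EW → NQ

Visit order: EW, WA, IA, DH, WY, AN, JG, HM, RX, FC, IG, YI, CQ, TH, NQ

CQ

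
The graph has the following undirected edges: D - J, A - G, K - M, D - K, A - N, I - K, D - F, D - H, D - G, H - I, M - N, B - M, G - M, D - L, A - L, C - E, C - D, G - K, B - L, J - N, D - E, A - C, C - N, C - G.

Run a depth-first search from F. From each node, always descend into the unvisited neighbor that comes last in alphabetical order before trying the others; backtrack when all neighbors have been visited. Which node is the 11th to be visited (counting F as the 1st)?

I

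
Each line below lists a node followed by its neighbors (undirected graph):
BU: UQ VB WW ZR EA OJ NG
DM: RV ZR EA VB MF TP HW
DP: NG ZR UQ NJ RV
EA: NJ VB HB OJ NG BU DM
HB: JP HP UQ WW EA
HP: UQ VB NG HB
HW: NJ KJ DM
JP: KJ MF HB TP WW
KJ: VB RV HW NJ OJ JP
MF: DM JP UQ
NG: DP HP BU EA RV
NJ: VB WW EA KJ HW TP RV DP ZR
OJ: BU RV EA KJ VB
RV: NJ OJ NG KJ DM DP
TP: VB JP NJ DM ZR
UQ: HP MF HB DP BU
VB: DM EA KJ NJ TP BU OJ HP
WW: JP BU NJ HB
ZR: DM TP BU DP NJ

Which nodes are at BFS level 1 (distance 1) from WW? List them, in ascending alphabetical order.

Level 0: WW
Level 1: BU, HB, JP, NJ
Level 2: DP, EA, HP, HW, KJ, MF, NG, OJ, RV, TP, UQ, VB, ZR
Level 3: DM

BU, HB, JP, NJ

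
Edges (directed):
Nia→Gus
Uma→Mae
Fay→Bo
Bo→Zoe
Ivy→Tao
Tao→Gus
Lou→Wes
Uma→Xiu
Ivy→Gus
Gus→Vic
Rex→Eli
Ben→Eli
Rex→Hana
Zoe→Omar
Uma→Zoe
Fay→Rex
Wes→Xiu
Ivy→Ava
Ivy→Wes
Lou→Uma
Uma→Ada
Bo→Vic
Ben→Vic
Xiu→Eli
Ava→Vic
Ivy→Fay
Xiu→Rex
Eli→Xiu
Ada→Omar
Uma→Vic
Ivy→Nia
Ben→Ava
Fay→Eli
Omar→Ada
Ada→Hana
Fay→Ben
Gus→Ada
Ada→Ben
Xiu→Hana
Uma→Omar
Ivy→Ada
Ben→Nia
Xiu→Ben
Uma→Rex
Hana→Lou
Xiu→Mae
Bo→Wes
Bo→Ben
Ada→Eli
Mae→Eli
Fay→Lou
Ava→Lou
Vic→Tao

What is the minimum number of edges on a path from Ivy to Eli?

2

Level 0: Ivy
Level 1: Ada, Ava, Fay, Gus, Nia, Tao, Wes
Level 2: Ben, Bo, Eli, Hana, Lou, Omar, Rex, Vic, Xiu
Level 3: Mae, Uma, Zoe
Eli first appears at level 2.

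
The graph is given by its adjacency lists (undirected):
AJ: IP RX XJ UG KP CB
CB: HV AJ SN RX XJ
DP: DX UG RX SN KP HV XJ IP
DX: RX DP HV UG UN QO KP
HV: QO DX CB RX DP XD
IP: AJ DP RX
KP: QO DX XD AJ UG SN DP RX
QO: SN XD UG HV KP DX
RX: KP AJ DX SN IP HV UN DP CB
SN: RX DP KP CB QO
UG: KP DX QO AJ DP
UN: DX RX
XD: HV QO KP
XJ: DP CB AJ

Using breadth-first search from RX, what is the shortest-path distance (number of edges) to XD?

Level 0: RX
Level 1: AJ, CB, DP, DX, HV, IP, KP, SN, UN
Level 2: QO, UG, XD, XJ
XD first appears at level 2.

2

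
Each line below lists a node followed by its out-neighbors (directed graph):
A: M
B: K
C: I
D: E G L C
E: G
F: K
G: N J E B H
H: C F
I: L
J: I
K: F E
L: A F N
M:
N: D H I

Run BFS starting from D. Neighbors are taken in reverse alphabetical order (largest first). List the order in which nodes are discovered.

D -> L -> G -> E -> C -> N -> F -> A -> J -> H -> B -> I -> K -> M

Visit D; enqueue L, G, E, C → queue [L, G, E, C]
Visit L; enqueue N, F, A → queue [G, E, C, N, F, A]
Visit G; enqueue J, H, B → queue [E, C, N, F, A, J, H, B]
Visit E → queue [C, N, F, A, J, H, B]
Visit C; enqueue I → queue [N, F, A, J, H, B, I]
Visit N → queue [F, A, J, H, B, I]
Visit F; enqueue K → queue [A, J, H, B, I, K]
Visit A; enqueue M → queue [J, H, B, I, K, M]
Visit J → queue [H, B, I, K, M]
Visit H → queue [B, I, K, M]
Visit B → queue [I, K, M]
Visit I → queue [K, M]
Visit K → queue [M]
Visit M → queue []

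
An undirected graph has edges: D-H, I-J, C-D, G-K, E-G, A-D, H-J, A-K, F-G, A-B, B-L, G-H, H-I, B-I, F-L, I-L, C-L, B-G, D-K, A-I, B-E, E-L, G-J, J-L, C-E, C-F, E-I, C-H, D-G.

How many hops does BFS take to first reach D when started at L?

2

Level 0: L
Level 1: B, C, E, F, I, J
Level 2: A, D, G, H
Level 3: K
D first appears at level 2.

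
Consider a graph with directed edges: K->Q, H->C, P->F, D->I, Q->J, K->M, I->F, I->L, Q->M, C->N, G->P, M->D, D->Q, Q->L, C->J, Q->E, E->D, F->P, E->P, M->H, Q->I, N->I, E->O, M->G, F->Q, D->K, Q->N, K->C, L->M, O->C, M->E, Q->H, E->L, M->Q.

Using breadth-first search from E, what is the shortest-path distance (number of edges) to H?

Level 0: E
Level 1: D, L, O, P
Level 2: C, F, I, K, M, Q
Level 3: G, H, J, N
H first appears at level 3.

3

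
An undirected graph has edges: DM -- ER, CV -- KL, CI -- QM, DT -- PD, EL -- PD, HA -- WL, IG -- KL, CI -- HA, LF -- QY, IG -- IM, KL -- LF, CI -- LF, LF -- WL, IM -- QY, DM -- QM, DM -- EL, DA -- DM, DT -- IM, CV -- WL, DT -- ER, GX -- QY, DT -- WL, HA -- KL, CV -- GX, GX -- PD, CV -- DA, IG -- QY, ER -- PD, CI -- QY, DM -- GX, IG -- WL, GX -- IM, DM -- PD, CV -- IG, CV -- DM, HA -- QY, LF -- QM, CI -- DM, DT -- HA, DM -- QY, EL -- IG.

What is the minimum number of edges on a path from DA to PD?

2

Level 0: DA
Level 1: CV, DM
Level 2: CI, EL, ER, GX, IG, KL, PD, QM, QY, WL
Level 3: DT, HA, IM, LF
PD first appears at level 2.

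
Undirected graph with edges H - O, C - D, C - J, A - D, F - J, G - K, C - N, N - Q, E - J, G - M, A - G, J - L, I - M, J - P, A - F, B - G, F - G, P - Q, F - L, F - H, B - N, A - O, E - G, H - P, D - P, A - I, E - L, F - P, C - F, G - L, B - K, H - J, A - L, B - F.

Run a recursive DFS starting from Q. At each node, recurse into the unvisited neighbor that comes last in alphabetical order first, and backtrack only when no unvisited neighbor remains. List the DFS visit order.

Q, P, J, L, G, M, I, A, O, H, F, C, N, B, K, D, E

Visit Q
Q → P
P → J
J → L
L → G
G → M
M → I
I → A
A → O
O → H
H → F
F → C
C → N
N → B
B → K
C → D
G → E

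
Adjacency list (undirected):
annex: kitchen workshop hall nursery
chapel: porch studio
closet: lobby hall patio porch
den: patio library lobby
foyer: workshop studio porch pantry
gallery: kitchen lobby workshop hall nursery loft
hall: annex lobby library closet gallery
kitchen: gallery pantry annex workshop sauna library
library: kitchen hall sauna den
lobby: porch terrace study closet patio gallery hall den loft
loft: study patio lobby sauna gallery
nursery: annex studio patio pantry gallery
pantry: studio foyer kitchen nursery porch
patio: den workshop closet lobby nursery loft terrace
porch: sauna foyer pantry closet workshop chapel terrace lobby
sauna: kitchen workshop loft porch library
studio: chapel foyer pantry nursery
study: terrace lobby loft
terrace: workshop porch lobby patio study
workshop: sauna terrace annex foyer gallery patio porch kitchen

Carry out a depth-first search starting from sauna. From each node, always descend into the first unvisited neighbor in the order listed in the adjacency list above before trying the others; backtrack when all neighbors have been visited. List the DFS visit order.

sauna -> kitchen -> gallery -> lobby -> porch -> foyer -> workshop -> terrace -> patio -> den -> library -> hall -> annex -> nursery -> studio -> chapel -> pantry -> closet -> loft -> study

Visit sauna
sauna → kitchen
kitchen → gallery
gallery → lobby
lobby → porch
porch → foyer
foyer → workshop
workshop → terrace
terrace → patio
patio → den
den → library
library → hall
hall → annex
annex → nursery
nursery → studio
studio → chapel
studio → pantry
hall → closet
patio → loft
loft → study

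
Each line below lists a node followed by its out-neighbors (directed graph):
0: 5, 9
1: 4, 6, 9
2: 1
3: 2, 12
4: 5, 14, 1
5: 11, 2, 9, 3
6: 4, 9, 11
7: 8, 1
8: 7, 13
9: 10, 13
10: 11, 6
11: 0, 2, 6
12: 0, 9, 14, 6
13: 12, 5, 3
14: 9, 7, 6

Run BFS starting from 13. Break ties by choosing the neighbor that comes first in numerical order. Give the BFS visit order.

13 -> 3 -> 5 -> 12 -> 2 -> 9 -> 11 -> 0 -> 6 -> 14 -> 1 -> 10 -> 4 -> 7 -> 8

Visit 13; enqueue 3, 5, 12 → queue [3, 5, 12]
Visit 3; enqueue 2 → queue [5, 12, 2]
Visit 5; enqueue 9, 11 → queue [12, 2, 9, 11]
Visit 12; enqueue 0, 6, 14 → queue [2, 9, 11, 0, 6, 14]
Visit 2; enqueue 1 → queue [9, 11, 0, 6, 14, 1]
Visit 9; enqueue 10 → queue [11, 0, 6, 14, 1, 10]
Visit 11 → queue [0, 6, 14, 1, 10]
Visit 0 → queue [6, 14, 1, 10]
Visit 6; enqueue 4 → queue [14, 1, 10, 4]
Visit 14; enqueue 7 → queue [1, 10, 4, 7]
Visit 1 → queue [10, 4, 7]
Visit 10 → queue [4, 7]
Visit 4 → queue [7]
Visit 7; enqueue 8 → queue [8]
Visit 8 → queue []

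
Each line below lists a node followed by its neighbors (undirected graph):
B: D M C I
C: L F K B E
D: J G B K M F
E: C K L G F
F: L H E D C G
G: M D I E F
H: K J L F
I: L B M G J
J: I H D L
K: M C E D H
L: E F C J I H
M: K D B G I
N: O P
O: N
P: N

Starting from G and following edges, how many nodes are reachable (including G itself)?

12

BFS from G visits: G, D, E, F, I, M, B, J, K, C, L, H
Reachable nodes: 12 of 15 total.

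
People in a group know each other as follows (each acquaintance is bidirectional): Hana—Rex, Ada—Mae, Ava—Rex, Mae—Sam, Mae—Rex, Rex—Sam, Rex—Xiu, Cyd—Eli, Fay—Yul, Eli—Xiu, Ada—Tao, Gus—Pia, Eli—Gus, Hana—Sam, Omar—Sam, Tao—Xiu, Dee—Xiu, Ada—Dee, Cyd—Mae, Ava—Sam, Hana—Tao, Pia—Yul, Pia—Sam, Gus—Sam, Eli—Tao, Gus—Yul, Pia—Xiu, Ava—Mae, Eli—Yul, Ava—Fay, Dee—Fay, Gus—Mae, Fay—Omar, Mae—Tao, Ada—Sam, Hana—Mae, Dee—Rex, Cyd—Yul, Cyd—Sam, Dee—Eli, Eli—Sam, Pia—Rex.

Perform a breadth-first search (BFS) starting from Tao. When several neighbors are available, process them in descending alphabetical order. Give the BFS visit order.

Tao -> Xiu -> Mae -> Hana -> Eli -> Ada -> Rex -> Pia -> Dee -> Sam -> Gus -> Cyd -> Ava -> Yul -> Fay -> Omar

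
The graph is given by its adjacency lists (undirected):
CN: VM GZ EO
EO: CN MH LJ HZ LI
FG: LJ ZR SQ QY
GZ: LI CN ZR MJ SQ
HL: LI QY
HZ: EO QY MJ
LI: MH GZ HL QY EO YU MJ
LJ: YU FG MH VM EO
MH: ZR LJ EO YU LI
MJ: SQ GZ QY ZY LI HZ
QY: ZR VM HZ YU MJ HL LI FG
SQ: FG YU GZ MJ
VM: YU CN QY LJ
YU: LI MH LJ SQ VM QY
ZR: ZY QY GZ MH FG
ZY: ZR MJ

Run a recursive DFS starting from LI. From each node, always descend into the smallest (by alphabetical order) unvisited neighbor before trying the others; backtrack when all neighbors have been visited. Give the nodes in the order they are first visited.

Visit LI
LI → EO
EO → CN
CN → GZ
GZ → MJ
MJ → HZ
HZ → QY
QY → FG
FG → LJ
LJ → MH
MH → YU
YU → SQ
YU → VM
MH → ZR
ZR → ZY
QY → HL

LI, EO, CN, GZ, MJ, HZ, QY, FG, LJ, MH, YU, SQ, VM, ZR, ZY, HL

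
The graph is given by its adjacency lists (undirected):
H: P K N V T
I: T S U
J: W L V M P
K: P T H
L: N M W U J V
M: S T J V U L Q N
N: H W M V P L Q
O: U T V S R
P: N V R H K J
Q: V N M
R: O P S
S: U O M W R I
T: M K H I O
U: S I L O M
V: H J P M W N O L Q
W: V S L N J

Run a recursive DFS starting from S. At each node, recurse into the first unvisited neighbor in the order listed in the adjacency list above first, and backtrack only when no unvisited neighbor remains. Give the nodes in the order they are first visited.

S -> U -> I -> T -> M -> J -> W -> V -> H -> P -> N -> L -> Q -> R -> O -> K

Visit S
S → U
U → I
I → T
T → M
M → J
J → W
W → V
V → H
H → P
P → N
N → L
N → Q
P → R
R → O
P → K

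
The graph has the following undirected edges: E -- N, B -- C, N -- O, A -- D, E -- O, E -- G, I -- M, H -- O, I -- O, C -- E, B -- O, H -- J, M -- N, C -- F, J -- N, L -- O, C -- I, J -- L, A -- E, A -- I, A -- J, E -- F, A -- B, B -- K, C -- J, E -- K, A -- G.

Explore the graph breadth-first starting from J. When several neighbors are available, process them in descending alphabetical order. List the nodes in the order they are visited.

J, N, L, H, C, A, O, M, E, I, F, B, G, D, K

Visit J; enqueue N, L, H, C, A → queue [N, L, H, C, A]
Visit N; enqueue O, M, E → queue [L, H, C, A, O, M, E]
Visit L → queue [H, C, A, O, M, E]
Visit H → queue [C, A, O, M, E]
Visit C; enqueue I, F, B → queue [A, O, M, E, I, F, B]
Visit A; enqueue G, D → queue [O, M, E, I, F, B, G, D]
Visit O → queue [M, E, I, F, B, G, D]
Visit M → queue [E, I, F, B, G, D]
Visit E; enqueue K → queue [I, F, B, G, D, K]
Visit I → queue [F, B, G, D, K]
Visit F → queue [B, G, D, K]
Visit B → queue [G, D, K]
Visit G → queue [D, K]
Visit D → queue [K]
Visit K → queue []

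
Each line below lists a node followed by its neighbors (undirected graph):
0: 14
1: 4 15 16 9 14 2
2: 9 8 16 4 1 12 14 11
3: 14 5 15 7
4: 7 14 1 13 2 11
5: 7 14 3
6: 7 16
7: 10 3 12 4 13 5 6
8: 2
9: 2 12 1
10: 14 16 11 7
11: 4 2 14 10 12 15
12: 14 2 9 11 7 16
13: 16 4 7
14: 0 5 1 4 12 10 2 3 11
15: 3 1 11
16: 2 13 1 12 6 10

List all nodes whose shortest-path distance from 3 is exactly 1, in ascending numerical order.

5, 7, 14, 15

Level 0: 3
Level 1: 5, 7, 14, 15
Level 2: 0, 1, 2, 4, 6, 10, 11, 12, 13
Level 3: 8, 9, 16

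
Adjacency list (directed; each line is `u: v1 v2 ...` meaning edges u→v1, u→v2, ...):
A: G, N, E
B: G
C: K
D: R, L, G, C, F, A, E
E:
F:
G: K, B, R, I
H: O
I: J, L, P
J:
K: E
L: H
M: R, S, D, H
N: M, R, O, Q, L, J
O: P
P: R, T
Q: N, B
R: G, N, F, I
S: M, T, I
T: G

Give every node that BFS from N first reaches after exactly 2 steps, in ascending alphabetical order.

B, D, F, G, H, I, P, S

Level 0: N
Level 1: J, L, M, O, Q, R
Level 2: B, D, F, G, H, I, P, S
Level 3: A, C, E, K, T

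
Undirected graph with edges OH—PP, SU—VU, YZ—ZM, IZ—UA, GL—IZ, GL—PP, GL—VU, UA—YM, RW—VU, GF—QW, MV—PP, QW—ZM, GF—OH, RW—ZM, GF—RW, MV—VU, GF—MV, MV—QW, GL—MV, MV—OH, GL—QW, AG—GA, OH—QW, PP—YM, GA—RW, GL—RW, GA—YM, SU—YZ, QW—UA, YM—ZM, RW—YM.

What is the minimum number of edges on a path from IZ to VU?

2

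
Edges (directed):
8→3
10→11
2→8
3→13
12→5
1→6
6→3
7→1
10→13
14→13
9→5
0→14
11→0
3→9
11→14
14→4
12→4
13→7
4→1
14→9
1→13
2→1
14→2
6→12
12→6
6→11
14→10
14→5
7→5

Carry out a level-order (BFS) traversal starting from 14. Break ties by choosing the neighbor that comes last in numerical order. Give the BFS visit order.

14 → 13 → 10 → 9 → 5 → 4 → 2 → 7 → 11 → 1 → 8 → 0 → 6 → 3 → 12

Visit 14; enqueue 13, 10, 9, 5, 4, 2 → queue [13, 10, 9, 5, 4, 2]
Visit 13; enqueue 7 → queue [10, 9, 5, 4, 2, 7]
Visit 10; enqueue 11 → queue [9, 5, 4, 2, 7, 11]
Visit 9 → queue [5, 4, 2, 7, 11]
Visit 5 → queue [4, 2, 7, 11]
Visit 4; enqueue 1 → queue [2, 7, 11, 1]
Visit 2; enqueue 8 → queue [7, 11, 1, 8]
Visit 7 → queue [11, 1, 8]
Visit 11; enqueue 0 → queue [1, 8, 0]
Visit 1; enqueue 6 → queue [8, 0, 6]
Visit 8; enqueue 3 → queue [0, 6, 3]
Visit 0 → queue [6, 3]
Visit 6; enqueue 12 → queue [3, 12]
Visit 3 → queue [12]
Visit 12 → queue []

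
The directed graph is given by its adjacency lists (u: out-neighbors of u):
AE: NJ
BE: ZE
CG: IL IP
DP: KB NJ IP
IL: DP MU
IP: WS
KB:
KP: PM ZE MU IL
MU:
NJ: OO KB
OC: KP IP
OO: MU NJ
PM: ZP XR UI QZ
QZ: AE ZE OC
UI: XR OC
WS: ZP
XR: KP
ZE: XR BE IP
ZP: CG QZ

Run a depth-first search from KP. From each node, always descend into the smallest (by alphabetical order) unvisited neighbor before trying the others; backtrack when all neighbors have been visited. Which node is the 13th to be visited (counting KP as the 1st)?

MU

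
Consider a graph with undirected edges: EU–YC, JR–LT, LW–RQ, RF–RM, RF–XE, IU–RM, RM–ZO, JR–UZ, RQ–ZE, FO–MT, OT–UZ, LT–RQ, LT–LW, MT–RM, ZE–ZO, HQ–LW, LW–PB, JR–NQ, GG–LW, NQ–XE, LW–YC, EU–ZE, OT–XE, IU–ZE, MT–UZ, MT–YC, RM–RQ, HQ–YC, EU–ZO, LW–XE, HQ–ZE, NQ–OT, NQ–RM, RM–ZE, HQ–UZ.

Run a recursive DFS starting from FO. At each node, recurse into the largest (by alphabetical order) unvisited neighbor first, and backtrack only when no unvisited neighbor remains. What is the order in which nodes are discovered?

Visit FO
FO → MT
MT → YC
YC → LW
LW → XE
XE → RF
RF → RM
RM → ZO
ZO → ZE
ZE → RQ
RQ → LT
LT → JR
JR → UZ
UZ → OT
OT → NQ
UZ → HQ
ZE → IU
ZE → EU
LW → PB
LW → GG

FO MT YC LW XE RF RM ZO ZE RQ LT JR UZ OT NQ HQ IU EU PB GG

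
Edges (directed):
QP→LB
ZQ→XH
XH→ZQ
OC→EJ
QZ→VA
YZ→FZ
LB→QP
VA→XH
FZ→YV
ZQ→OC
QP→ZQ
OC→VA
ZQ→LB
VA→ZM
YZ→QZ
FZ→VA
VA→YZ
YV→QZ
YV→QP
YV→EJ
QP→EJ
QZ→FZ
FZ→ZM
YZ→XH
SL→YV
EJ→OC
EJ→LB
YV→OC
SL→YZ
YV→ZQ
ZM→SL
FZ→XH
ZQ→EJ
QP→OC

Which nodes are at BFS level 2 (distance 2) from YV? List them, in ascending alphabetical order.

Level 0: YV
Level 1: EJ, OC, QP, QZ, ZQ
Level 2: FZ, LB, VA, XH
Level 3: YZ, ZM
Level 4: SL

FZ, LB, VA, XH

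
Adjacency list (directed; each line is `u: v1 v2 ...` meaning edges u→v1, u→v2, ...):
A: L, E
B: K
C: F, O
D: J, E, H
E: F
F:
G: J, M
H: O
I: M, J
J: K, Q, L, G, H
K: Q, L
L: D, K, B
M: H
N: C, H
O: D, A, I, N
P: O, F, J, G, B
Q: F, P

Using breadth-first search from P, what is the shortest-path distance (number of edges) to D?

2

Level 0: P
Level 1: B, F, G, J, O
Level 2: A, D, H, I, K, L, M, N, Q
Level 3: C, E
D first appears at level 2.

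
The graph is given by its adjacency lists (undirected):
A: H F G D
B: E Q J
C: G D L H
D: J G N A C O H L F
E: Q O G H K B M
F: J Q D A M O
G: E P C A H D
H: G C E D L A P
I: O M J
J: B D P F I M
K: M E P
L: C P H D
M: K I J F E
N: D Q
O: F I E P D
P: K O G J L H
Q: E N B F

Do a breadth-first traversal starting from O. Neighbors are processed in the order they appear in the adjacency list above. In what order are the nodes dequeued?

Visit O; enqueue F, I, E, P, D → queue [F, I, E, P, D]
Visit F; enqueue J, Q, A, M → queue [I, E, P, D, J, Q, A, M]
Visit I → queue [E, P, D, J, Q, A, M]
Visit E; enqueue G, H, K, B → queue [P, D, J, Q, A, M, G, H, K, B]
Visit P; enqueue L → queue [D, J, Q, A, M, G, H, K, B, L]
Visit D; enqueue N, C → queue [J, Q, A, M, G, H, K, B, L, N, C]
Visit J → queue [Q, A, M, G, H, K, B, L, N, C]
Visit Q → queue [A, M, G, H, K, B, L, N, C]
Visit A → queue [M, G, H, K, B, L, N, C]
Visit M → queue [G, H, K, B, L, N, C]
Visit G → queue [H, K, B, L, N, C]
Visit H → queue [K, B, L, N, C]
Visit K → queue [B, L, N, C]
Visit B → queue [L, N, C]
Visit L → queue [N, C]
Visit N → queue [C]
Visit C → queue []

O → F → I → E → P → D → J → Q → A → M → G → H → K → B → L → N → C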